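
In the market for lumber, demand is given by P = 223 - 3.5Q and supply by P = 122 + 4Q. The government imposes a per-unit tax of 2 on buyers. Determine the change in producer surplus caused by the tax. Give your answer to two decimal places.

Pre-tax equilibrium: 223 - 3.5Q = 122 + 4Q gives Q* = 13.4667, P* = 175.8667.
A tax on buyers shifts demand down by 2: (223 - 2) - 3.5Q = 122 + 4Q, so Q_t = 13.2. Buyers pay P_b = 176.8; sellers receive P_s = P_b - 2 = 174.8.
Producers lose the trapezoid between P_s and P* out to Q_t plus the triangle from Q_t to Q*: change in PS = 348.48 - 362.7022 = -14.2222.

-14.22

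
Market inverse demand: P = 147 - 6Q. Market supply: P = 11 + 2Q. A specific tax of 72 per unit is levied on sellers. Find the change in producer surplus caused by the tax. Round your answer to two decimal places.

Pre-tax equilibrium: 147 - 6Q = 11 + 2Q gives Q* = 17, P* = 45.
A tax on sellers shifts supply up by 72: 147 - 6Q = 11 + 2Q + 72, so Q_t = 8. Buyers pay P_b = 99; sellers receive P_s = P_b - 72 = 27.
Producers lose the trapezoid between P_s and P* out to Q_t plus the triangle from Q_t to Q*: change in PS = 64 - 289 = -225.

-225.00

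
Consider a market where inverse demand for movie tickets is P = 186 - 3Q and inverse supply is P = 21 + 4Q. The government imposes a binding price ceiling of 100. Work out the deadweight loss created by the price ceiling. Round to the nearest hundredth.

Without the control, 186 - 3Q = 21 + 4Q so Q* = 23.5714 and P* = 115.2857.
At P = 100, sellers supply (100 - 21)/4 = 19.75 while buyers want more, so the quantity traded is 19.75 at price 100.
At Q = 19.75 the demand price is 126.75 and the supply price is 100. Deadweight loss is the triangle between the curves from 19.75 to 23.5714: (1/2)(126.75 - 100)(23.5714 - 19.75) = 51.1116.

51.11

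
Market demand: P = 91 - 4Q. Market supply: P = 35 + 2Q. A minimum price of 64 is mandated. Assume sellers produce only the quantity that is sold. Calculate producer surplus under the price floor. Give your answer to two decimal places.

Free-market equilibrium: 91 - 4Q = 35 + 2Q gives Q* = 9.3333, P* = 53.6667.
At P = 64, buyers demand (91 - 64)/4 = 6.75 while sellers would supply more, so the quantity traded is 6.75 at price 64.
The supply price at Q = 6.75 is 48.5. PS is the trapezoid between 64 and supply over [0, 6.75]: (1/2)[(64 - 35) + (64 - 48.5)](6.75) = 150.1875.

150.19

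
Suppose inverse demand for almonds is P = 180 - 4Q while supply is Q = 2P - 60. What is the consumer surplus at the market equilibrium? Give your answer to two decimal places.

Rewriting supply in inverse form: P = 30 + 0.5Q.
Equilibrium: 180 - 4Q = 30 + 0.5Q, so Q* = 33.3333 and P* = 46.6667.
The demand choke price is 180, so CS = (1/2)(Q*)(180 - P*) = (1/2)(33.3333)(133.3333) = 2222.2222.

2222.22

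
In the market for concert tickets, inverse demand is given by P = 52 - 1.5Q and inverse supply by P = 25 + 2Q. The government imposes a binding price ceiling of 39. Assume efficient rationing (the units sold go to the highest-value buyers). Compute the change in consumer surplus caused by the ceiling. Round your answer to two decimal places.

Without the control, 52 - 1.5Q = 25 + 2Q so Q* = 7.7143 and P* = 40.4286.
At the ceiling price 39, quantity supplied is (39 - 25)/2 = 7; supply is the short side, so Q = 7 trades at P = 39.
CS goes from (1/2)(7.7143)(11.5714) = 44.6327 to 54.25 (computed as (52 - 39)(7) - (1/2)(1.5)(7)^2), a change of 9.6173.

9.62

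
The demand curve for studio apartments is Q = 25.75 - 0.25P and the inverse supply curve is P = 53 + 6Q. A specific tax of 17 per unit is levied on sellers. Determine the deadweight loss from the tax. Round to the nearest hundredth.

14.45

Rewriting demand in inverse form: P = 103 - 4Q.
Without the tax, 103 - 4Q = 53 + 6Q so Q* = 5 and P* = 83.
A tax on sellers shifts supply up by 17: 103 - 4Q = 53 + 6Q + 17, so Q_t = 3.3. Buyers pay P_b = 89.8; sellers receive P_s = P_b - 17 = 72.8.
Deadweight loss is the triangle between the curves from Q_t to Q*: (1/2)(5 - 3.3)(17) = 14.45.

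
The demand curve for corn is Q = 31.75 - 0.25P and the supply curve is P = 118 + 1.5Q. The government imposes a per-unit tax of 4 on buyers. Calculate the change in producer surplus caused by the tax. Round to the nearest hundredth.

Rewriting demand in inverse form: P = 127 - 4Q.
Without the tax, 127 - 4Q = 118 + 1.5Q so Q* = 1.6364 and P* = 120.4545.
A tax on buyers shifts demand down by 4: (127 - 4) - 4Q = 118 + 1.5Q, so Q_t = 0.9091. Buyers pay P_b = 123.3636; sellers receive P_s = P_b - 4 = 119.3636.
Producers lose the trapezoid between P_s and P* out to Q_t plus the triangle from Q_t to Q*: change in PS = 0.6198 - 2.0083 = -1.3884.

-1.39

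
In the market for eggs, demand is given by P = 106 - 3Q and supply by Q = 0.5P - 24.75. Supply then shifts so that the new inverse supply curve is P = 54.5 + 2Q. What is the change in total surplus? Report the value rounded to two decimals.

-54.00

Rewriting supply in inverse form: P = 49.5 + 2Q.
Initial equilibrium: Q_0 = 11.3, P_0 = 72.1; CS_0 = (1/2)(11.3)(33.9) = 191.535, PS_0 = (1/2)(11.3)(22.6) = 127.69.
New equilibrium: 106 - 3Q = 54.5 + 2Q gives Q_1 = 10.3, P_1 = 75.1; CS_1 = 159.135, PS_1 = 106.09.
Change in total surplus = (159.135 + 106.09) - (191.535 + 127.69) = -54.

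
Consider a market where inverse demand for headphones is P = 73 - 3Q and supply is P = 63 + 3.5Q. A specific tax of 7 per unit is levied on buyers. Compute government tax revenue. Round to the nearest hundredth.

3.23

Without the tax, 73 - 3Q = 63 + 3.5Q so Q* = 1.5385 and P* = 68.3846.
With the tax, buyers' net willingness to pay falls by 7: (73 - 7) - 3Q = 63 + 3.5Q, so Q_t = 0.4615. Buyers pay P_b = 71.6154; sellers receive P_s = P_b - 7 = 64.6154.
Revenue is the tax times quantity traded: 7 x 0.4615 = 3.2308.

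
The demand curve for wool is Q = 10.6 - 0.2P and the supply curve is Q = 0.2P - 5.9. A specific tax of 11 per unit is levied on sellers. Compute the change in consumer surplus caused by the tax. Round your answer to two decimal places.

Rewriting demand in inverse form: P = 53 - 5Q.
Rewriting supply in inverse form: P = 29.5 + 5Q.
Without the tax, 53 - 5Q = 29.5 + 5Q so Q* = 2.35 and P* = 41.25.
A tax on sellers shifts supply up by 11: 53 - 5Q = 29.5 + 5Q + 11, so Q_t = 1.25. Buyers pay P_b = 46.75; sellers receive P_s = P_b - 11 = 35.75.
Consumers lose the trapezoid between P* and P_b out to Q_t plus the triangle from Q_t to Q*: change in CS = 3.9062 - 13.8063 = -9.9.

-9.90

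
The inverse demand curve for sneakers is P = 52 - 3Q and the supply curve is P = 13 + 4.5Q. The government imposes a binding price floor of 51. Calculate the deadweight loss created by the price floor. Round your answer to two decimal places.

88.82

Without the control, 52 - 3Q = 13 + 4.5Q so Q* = 5.2 and P* = 36.4.
At the floor price 51, quantity demanded is (52 - 51)/3 = 0.3333; demand is the short side, so Q = 0.3333 trades at P = 51.
The lost-trades triangle has base Q* - 0.3333 = 4.8667 and height equal to the gap between the curves at Q = 0.3333, which is 51 - 14.5 = 36.5. DWL = (1/2)(4.8667)(36.5) = 88.8167.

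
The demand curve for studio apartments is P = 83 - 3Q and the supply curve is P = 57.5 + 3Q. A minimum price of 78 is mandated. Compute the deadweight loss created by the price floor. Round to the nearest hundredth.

Free-market equilibrium: 83 - 3Q = 57.5 + 3Q gives Q* = 4.25, P* = 70.25.
At P = 78, buyers demand (83 - 78)/3 = 1.6667 while sellers would supply more, so the quantity traded is 1.6667 at price 78.
At Q = 1.6667 the demand price is 78 and the supply price is 62.5. Deadweight loss is the triangle between the curves from 1.6667 to 4.25: (1/2)(78 - 62.5)(4.25 - 1.6667) = 20.0208.

20.02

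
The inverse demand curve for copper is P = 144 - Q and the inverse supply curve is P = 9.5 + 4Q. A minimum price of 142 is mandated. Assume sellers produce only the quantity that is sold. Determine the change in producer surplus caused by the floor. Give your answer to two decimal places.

-1190.22

Free-market equilibrium: 144 - Q = 9.5 + 4Q gives Q* = 26.9, P* = 117.1.
At the floor price 142, quantity demanded is (144 - 142)/1 = 2; demand is the short side, so Q = 2 trades at P = 142.
PS goes from (1/2)(26.9)(107.6) = 1447.22 to 257 (computed as (142 - 9.5)(2) - (1/2)(4)(2)^2), a change of -1190.22.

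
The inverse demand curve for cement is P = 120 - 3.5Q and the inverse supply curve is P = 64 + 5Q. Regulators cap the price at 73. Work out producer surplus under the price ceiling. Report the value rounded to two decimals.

Free-market equilibrium: 120 - 3.5Q = 64 + 5Q gives Q* = 6.5882, P* = 96.9412.
At the ceiling price 73, quantity supplied is (73 - 64)/5 = 1.8; supply is the short side, so Q = 1.8 trades at P = 73.
PS is the triangle above supply below 73: (1/2)(1.8)(73 - 64) = 8.1.

8.10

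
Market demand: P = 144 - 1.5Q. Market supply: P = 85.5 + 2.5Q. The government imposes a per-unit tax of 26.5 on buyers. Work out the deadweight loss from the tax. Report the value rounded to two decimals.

87.78

Without the tax, 144 - 1.5Q = 85.5 + 2.5Q so Q* = 14.625 and P* = 122.0625.
A tax on buyers shifts demand down by 26.5: (144 - 26.5) - 1.5Q = 85.5 + 2.5Q, so Q_t = 8. Buyers pay P_b = 132; sellers receive P_s = P_b - 26.5 = 105.5.
Deadweight loss is the triangle between the curves from Q_t to Q*: (1/2)(14.625 - 8)(26.5) = 87.7812.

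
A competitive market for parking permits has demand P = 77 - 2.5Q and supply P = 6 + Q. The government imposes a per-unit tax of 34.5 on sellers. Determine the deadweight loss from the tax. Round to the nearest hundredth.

Without the tax, 77 - 2.5Q = 6 + Q so Q* = 20.2857 and P* = 26.2857.
With the tax, sellers need 34.5 more per unit: 77 - 2.5Q = 6 + Q + 34.5, so Q_t = 10.4286. Buyers pay P_b = 50.9286; sellers receive P_s = P_b - 34.5 = 16.4286.
Deadweight loss is the triangle between the curves from Q_t to Q*: (1/2)(20.2857 - 10.4286)(34.5) = 170.0357.

170.04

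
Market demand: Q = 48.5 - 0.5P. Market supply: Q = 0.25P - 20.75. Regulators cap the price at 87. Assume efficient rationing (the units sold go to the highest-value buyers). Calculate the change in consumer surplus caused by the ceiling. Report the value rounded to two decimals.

3.56

Rewriting demand in inverse form: P = 97 - 2Q.
Rewriting supply in inverse form: P = 83 + 4Q.
Free-market equilibrium: 97 - 2Q = 83 + 4Q gives Q* = 2.3333, P* = 92.3333.
At the ceiling price 87, quantity supplied is (87 - 83)/4 = 1; supply is the short side, so Q = 1 trades at P = 87.
CS goes from (1/2)(2.3333)(4.6667) = 5.4444 to 9 (computed as (97 - 87)(1) - (1/2)(2)(1)^2), a change of 3.5556.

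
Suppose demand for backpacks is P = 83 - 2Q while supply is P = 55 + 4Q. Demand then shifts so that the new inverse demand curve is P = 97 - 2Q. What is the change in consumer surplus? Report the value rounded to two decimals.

Initial equilibrium: Q_0 = 4.6667, P_0 = 73.6667; CS_0 = (1/2)(4.6667)(9.3333) = 21.7778, PS_0 = (1/2)(4.6667)(18.6667) = 43.5556.
New equilibrium: 97 - 2Q = 55 + 4Q gives Q_1 = 7, P_1 = 83; CS_1 = 49, PS_1 = 98.
Change in consumer surplus = 49 - 21.7778 = 27.2222.

27.22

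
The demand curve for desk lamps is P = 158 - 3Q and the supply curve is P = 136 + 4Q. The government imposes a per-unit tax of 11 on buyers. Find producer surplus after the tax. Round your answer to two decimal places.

Pre-tax equilibrium: 158 - 3Q = 136 + 4Q gives Q* = 3.1429, P* = 148.5714.
With the tax, buyers' net willingness to pay falls by 11: (158 - 11) - 3Q = 136 + 4Q, so Q_t = 1.5714. Buyers pay P_b = 153.2857; sellers receive P_s = P_b - 11 = 142.2857.
PS = (1/2)(Q_t)(P_s - 136) = (1/2)(1.5714)(6.2857) = 4.9388.

4.94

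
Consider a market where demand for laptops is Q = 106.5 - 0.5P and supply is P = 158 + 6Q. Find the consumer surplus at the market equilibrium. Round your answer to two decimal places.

47.27

Rewriting demand in inverse form: P = 213 - 2Q.
Set 213 - 2Q = 158 + 6Q, which gives 55 = 8Q, so Q* = 6.875 and P* = 213 - 2(6.875) = 199.25.
Consumer surplus is the triangle under demand above P*: (1/2)(6.875)(213 - 199.25) = (1/2)(6.875)(13.75) = 47.2656.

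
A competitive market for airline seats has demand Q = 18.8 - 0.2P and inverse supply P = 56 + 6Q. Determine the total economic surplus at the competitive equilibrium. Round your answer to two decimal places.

Rewriting demand in inverse form: P = 94 - 5Q.
Equilibrium: 94 - 5Q = 56 + 6Q, so Q* = 3.4545 and P* = 76.7273.
CS = (1/2)(3.4545)(17.2727) = 29.8347 and PS = (1/2)(3.4545)(20.7273) = 35.8017, so total surplus = 65.6364.

65.64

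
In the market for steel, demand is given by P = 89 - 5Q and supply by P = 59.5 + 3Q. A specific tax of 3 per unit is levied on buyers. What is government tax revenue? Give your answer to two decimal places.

9.94

Pre-tax equilibrium: 89 - 5Q = 59.5 + 3Q gives Q* = 3.6875, P* = 70.5625.
A tax on buyers shifts demand down by 3: (89 - 3) - 5Q = 59.5 + 3Q, so Q_t = 3.3125. Buyers pay P_b = 72.4375; sellers receive P_s = P_b - 3 = 69.4375.
Revenue is the tax times quantity traded: 3 x 3.3125 = 9.9375.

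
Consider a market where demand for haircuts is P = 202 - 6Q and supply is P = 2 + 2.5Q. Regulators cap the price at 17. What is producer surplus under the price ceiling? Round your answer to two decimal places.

45.00

Free-market equilibrium: 202 - 6Q = 2 + 2.5Q gives Q* = 23.5294, P* = 60.8235.
At the ceiling price 17, quantity supplied is (17 - 2)/2.5 = 6; supply is the short side, so Q = 6 trades at P = 17.
PS is the triangle above supply below 17: (1/2)(6)(17 - 2) = 45.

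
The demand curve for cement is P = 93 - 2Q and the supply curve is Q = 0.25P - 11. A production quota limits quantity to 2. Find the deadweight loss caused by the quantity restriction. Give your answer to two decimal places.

Rewriting supply in inverse form: P = 44 + 4Q.
Without the quota, 93 - 2Q = 44 + 4Q gives Q* = 8.1667.
At Q = 2 the demand price is 93 - 2(2) = 89 and the supply price is 44 + 4(2) = 52.
DWL = (1/2)(gap between curves at 2) x (Q* - 2) = (1/2)(37)(6.1667) = 114.0833.

114.08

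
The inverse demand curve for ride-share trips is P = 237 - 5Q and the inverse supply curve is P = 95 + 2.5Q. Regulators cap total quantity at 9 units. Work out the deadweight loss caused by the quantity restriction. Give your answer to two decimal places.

370.02

Without the quota, 237 - 5Q = 95 + 2.5Q gives Q* = 18.9333.
At Q = 9 the demand price is 237 - 5(9) = 192 and the supply price is 95 + 2.5(9) = 117.5.
Deadweight loss is the triangle between the curves from 9 to 18.9333: (1/2)(192 - 117.5)(18.9333 - 9) = 370.0167.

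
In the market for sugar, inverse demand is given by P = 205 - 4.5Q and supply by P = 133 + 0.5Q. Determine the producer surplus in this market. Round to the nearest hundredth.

Setting demand equal to supply, 72 = 5Q, so Q* = 14.4 and P* = 140.2.
Producer surplus is the triangle above supply below P*: (1/2)(14.4)(140.2 - 133) = (1/2)(14.4)(7.2) = 51.84.

51.84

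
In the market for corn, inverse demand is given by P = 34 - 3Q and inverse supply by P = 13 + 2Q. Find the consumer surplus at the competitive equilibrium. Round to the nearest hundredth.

26.46

Set 34 - 3Q = 13 + 2Q, which gives 21 = 5Q, so Q* = 4.2 and P* = 34 - 3(4.2) = 21.4.
CS is the area between the demand curve and P* from 0 to Q*: (1/2)(4.2)(12.6) = 26.46.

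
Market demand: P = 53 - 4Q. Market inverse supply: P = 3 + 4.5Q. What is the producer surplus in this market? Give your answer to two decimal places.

77.85

Set 53 - 4Q = 3 + 4.5Q, which gives 50 = 8.5Q, so Q* = 5.8824 and P* = 53 - 4(5.8824) = 29.4706.
PS is the area between P* and the supply curve from 0 to Q*: (1/2)(5.8824)(26.4706) = 77.8547.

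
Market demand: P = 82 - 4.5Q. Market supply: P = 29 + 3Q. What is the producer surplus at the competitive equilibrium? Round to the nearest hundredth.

Set 82 - 4.5Q = 29 + 3Q, which gives 53 = 7.5Q, so Q* = 7.0667 and P* = 82 - 4.5(7.0667) = 50.2.
PS is the area between P* and the supply curve from 0 to Q*: (1/2)(7.0667)(21.2) = 74.9067.

74.91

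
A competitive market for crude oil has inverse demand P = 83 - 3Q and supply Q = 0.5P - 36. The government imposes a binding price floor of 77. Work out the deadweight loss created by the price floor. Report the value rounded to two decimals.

Rewriting supply in inverse form: P = 72 + 2Q.
Free-market equilibrium: 83 - 3Q = 72 + 2Q gives Q* = 2.2, P* = 76.4.
At P = 77, buyers demand (83 - 77)/3 = 2 while sellers would supply more, so the quantity traded is 2 at price 77.
The lost-trades triangle has base Q* - 2 = 0.2 and height equal to the gap between the curves at Q = 2, which is 77 - 76 = 1. DWL = (1/2)(0.2)(1) = 0.1.

0.10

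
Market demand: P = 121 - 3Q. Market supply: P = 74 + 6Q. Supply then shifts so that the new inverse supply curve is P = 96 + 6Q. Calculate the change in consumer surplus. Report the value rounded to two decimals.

Initial equilibrium: Q_0 = 5.2222, P_0 = 105.3333; CS_0 = (1/2)(5.2222)(15.6667) = 40.9074, PS_0 = (1/2)(5.2222)(31.3333) = 81.8148.
New equilibrium: 121 - 3Q = 96 + 6Q gives Q_1 = 2.7778, P_1 = 112.6667; CS_1 = 11.5741, PS_1 = 23.1481.
Change in consumer surplus = 11.5741 - 40.9074 = -29.3333.

-29.33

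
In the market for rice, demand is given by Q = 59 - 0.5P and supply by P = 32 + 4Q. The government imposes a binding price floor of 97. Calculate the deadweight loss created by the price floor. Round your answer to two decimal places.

44.08

Rewriting demand in inverse form: P = 118 - 2Q.
Without the control, 118 - 2Q = 32 + 4Q so Q* = 14.3333 and P* = 89.3333.
At P = 97, buyers demand (118 - 97)/2 = 10.5 while sellers would supply more, so the quantity traded is 10.5 at price 97.
The lost-trades triangle has base Q* - 10.5 = 3.8333 and height equal to the gap between the curves at Q = 10.5, which is 97 - 74 = 23. DWL = (1/2)(3.8333)(23) = 44.0833.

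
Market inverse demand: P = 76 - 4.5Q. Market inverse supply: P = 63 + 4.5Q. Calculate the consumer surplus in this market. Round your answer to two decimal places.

4.69

Setting demand equal to supply, 13 = 9Q, so Q* = 1.4444 and P* = 69.5.
The demand choke price is 76, so CS = (1/2)(Q*)(76 - P*) = (1/2)(1.4444)(6.5) = 4.6944.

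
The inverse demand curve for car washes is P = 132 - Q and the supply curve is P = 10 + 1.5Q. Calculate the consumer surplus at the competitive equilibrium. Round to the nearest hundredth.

Setting demand equal to supply, 122 = 2.5Q, so Q* = 48.8 and P* = 83.2.
The demand choke price is 132, so CS = (1/2)(Q*)(132 - P*) = (1/2)(48.8)(48.8) = 1190.72.

1190.72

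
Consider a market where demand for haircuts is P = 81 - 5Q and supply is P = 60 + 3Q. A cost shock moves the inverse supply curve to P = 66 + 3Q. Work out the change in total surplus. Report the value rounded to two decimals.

Initial equilibrium: Q_0 = 2.625, P_0 = 67.875; CS_0 = (1/2)(2.625)(13.125) = 17.2266, PS_0 = (1/2)(2.625)(7.875) = 10.3359.
New equilibrium: 81 - 5Q = 66 + 3Q gives Q_1 = 1.875, P_1 = 71.625; CS_1 = 8.7891, PS_1 = 5.2734.
Change in total surplus = (8.7891 + 5.2734) - (17.2266 + 10.3359) = -13.5.

-13.50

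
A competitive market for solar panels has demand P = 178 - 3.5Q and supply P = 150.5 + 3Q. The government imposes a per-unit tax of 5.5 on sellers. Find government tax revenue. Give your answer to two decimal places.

18.62

Without the tax, 178 - 3.5Q = 150.5 + 3Q so Q* = 4.2308 and P* = 163.1923.
A tax on sellers shifts supply up by 5.5: 178 - 3.5Q = 150.5 + 3Q + 5.5, so Q_t = 3.3846. Buyers pay P_b = 166.1538; sellers receive P_s = P_b - 5.5 = 160.6538.
Revenue is the tax times quantity traded: 5.5 x 3.3846 = 18.6154.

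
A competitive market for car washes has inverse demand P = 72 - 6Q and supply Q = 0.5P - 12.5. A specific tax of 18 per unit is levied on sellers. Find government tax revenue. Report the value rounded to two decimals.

65.25

Rewriting supply in inverse form: P = 25 + 2Q.
Without the tax, 72 - 6Q = 25 + 2Q so Q* = 5.875 and P* = 36.75.
A tax on sellers shifts supply up by 18: 72 - 6Q = 25 + 2Q + 18, so Q_t = 3.625. Buyers pay P_b = 50.25; sellers receive P_s = P_b - 18 = 32.25.
Tax revenue = t x Q_t = 18 x 3.625 = 65.25.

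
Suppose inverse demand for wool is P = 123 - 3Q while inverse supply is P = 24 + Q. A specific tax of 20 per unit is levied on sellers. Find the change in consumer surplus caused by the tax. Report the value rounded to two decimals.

-333.75

Without the tax, 123 - 3Q = 24 + Q so Q* = 24.75 and P* = 48.75.
A tax on sellers shifts supply up by 20: 123 - 3Q = 24 + Q + 20, so Q_t = 19.75. Buyers pay P_b = 63.75; sellers receive P_s = P_b - 20 = 43.75.
Consumers lose the trapezoid between P* and P_b out to Q_t plus the triangle from Q_t to Q*: change in CS = 585.0938 - 918.8438 = -333.75.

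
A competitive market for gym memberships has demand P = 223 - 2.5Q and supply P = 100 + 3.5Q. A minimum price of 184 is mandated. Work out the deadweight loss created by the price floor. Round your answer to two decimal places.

72.03

Free-market equilibrium: 223 - 2.5Q = 100 + 3.5Q gives Q* = 20.5, P* = 171.75.
At P = 184, buyers demand (223 - 184)/2.5 = 15.6 while sellers would supply more, so the quantity traded is 15.6 at price 184.
The lost-trades triangle has base Q* - 15.6 = 4.9 and height equal to the gap between the curves at Q = 15.6, which is 184 - 154.6 = 29.4. DWL = (1/2)(4.9)(29.4) = 72.03.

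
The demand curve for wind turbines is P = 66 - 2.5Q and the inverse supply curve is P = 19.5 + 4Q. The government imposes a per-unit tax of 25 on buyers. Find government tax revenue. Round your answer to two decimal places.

82.69

Without the tax, 66 - 2.5Q = 19.5 + 4Q so Q* = 7.1538 and P* = 48.1154.
With the tax, buyers' net willingness to pay falls by 25: (66 - 25) - 2.5Q = 19.5 + 4Q, so Q_t = 3.3077. Buyers pay P_b = 57.7308; sellers receive P_s = P_b - 25 = 32.7308.
Revenue is the tax times quantity traded: 25 x 3.3077 = 82.6923.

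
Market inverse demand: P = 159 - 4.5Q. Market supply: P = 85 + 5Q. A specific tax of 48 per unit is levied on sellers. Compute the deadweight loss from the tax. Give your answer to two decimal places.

121.26

Without the tax, 159 - 4.5Q = 85 + 5Q so Q* = 7.7895 and P* = 123.9474.
With the tax, sellers need 48 more per unit: 159 - 4.5Q = 85 + 5Q + 48, so Q_t = 2.7368. Buyers pay P_b = 146.6842; sellers receive P_s = P_b - 48 = 98.6842.
Deadweight loss is the triangle between the curves from Q_t to Q*: (1/2)(7.7895 - 2.7368)(48) = 121.2632.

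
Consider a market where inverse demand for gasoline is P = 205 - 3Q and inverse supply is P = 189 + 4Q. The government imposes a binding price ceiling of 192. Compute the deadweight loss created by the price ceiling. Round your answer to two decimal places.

Free-market equilibrium: 205 - 3Q = 189 + 4Q gives Q* = 2.2857, P* = 198.1429.
At P = 192, sellers supply (192 - 189)/4 = 0.75 while buyers want more, so the quantity traded is 0.75 at price 192.
At Q = 0.75 the demand price is 202.75 and the supply price is 192. Deadweight loss is the triangle between the curves from 0.75 to 2.2857: (1/2)(202.75 - 192)(2.2857 - 0.75) = 8.2545.

8.25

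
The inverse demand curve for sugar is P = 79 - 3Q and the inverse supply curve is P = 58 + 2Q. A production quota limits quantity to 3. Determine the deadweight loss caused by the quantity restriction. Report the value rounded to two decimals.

3.60

Unrestricted equilibrium: Q* = (79 - 58)/(3 + 2) = 4.2.
At Q = 3 the demand price is 79 - 3(3) = 70 and the supply price is 58 + 2(3) = 64.
DWL = (1/2)(gap between curves at 3) x (Q* - 3) = (1/2)(6)(1.2) = 3.6.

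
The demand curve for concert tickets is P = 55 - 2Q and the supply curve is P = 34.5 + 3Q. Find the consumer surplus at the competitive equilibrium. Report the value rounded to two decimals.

16.81

Setting demand equal to supply, 20.5 = 5Q, so Q* = 4.1 and P* = 46.8.
The demand choke price is 55, so CS = (1/2)(Q*)(55 - P*) = (1/2)(4.1)(8.2) = 16.81.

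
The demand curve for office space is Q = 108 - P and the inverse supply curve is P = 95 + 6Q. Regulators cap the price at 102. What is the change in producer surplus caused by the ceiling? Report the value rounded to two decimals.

Rewriting demand in inverse form: P = 108 - Q.
Without the control, 108 - Q = 95 + 6Q so Q* = 1.8571 and P* = 106.1429.
At the ceiling price 102, quantity supplied is (102 - 95)/6 = 1.1667; supply is the short side, so Q = 1.1667 trades at P = 102.
PS goes from (1/2)(1.8571)(11.1429) = 10.3469 to 4.0833 (computed as (102 - 95)(1.1667) - (1/2)(6)(1.1667)^2), a change of -6.2636.

-6.26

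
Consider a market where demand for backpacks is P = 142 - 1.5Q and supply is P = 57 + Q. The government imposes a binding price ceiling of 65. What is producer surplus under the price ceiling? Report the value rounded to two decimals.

32.00

Without the control, 142 - 1.5Q = 57 + Q so Q* = 34 and P* = 91.
At P = 65, sellers supply (65 - 57)/1 = 8 while buyers want more, so the quantity traded is 8 at price 65.
PS is the triangle above supply below 65: (1/2)(8)(65 - 57) = 32.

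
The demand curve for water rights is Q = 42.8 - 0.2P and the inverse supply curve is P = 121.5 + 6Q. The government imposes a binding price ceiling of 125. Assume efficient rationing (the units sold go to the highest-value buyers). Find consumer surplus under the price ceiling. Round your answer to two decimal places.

51.07

Rewriting demand in inverse form: P = 214 - 5Q.
Without the control, 214 - 5Q = 121.5 + 6Q so Q* = 8.4091 and P* = 171.9545.
At the ceiling price 125, quantity supplied is (125 - 121.5)/6 = 0.5833; supply is the short side, so Q = 0.5833 trades at P = 125.
The demand price at Q = 0.5833 is 211.0833. CS is the trapezoid between demand and 125 over [0, 0.5833]: (1/2)[(214 - 125) + (211.0833 - 125)](0.5833) = 51.066.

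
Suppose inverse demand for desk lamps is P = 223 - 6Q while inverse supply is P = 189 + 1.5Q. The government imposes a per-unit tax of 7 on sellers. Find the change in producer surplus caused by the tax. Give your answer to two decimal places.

-5.69

Pre-tax equilibrium: 223 - 6Q = 189 + 1.5Q gives Q* = 4.5333, P* = 195.8.
With the tax, sellers need 7 more per unit: 223 - 6Q = 189 + 1.5Q + 7, so Q_t = 3.6. Buyers pay P_b = 201.4; sellers receive P_s = P_b - 7 = 194.4.
Producers lose the trapezoid between P_s and P* out to Q_t plus the triangle from Q_t to Q*: change in PS = 9.72 - 15.4133 = -5.6933.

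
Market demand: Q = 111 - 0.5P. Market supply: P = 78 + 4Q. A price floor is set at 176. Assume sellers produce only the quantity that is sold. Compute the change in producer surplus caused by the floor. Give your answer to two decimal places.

Rewriting demand in inverse form: P = 222 - 2Q.
Free-market equilibrium: 222 - 2Q = 78 + 4Q gives Q* = 24, P* = 174.
At P = 176, buyers demand (222 - 176)/2 = 23 while sellers would supply more, so the quantity traded is 23 at price 176.
PS goes from (1/2)(24)(96) = 1152 to 1196 (computed as (176 - 78)(23) - (1/2)(4)(23)^2), a change of 44.

44.00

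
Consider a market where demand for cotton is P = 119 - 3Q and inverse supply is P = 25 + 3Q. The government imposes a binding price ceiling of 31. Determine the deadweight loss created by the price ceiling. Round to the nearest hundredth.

560.33

Free-market equilibrium: 119 - 3Q = 25 + 3Q gives Q* = 15.6667, P* = 72.
At P = 31, sellers supply (31 - 25)/3 = 2 while buyers want more, so the quantity traded is 2 at price 31.
At Q = 2 the demand price is 113 and the supply price is 31. Deadweight loss is the triangle between the curves from 2 to 15.6667: (1/2)(113 - 31)(15.6667 - 2) = 560.3333.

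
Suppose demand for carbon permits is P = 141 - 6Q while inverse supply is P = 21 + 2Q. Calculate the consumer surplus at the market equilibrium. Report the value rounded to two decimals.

Setting demand equal to supply, 120 = 8Q, so Q* = 15 and P* = 51.
The demand choke price is 141, so CS = (1/2)(Q*)(141 - P*) = (1/2)(15)(90) = 675.

675.00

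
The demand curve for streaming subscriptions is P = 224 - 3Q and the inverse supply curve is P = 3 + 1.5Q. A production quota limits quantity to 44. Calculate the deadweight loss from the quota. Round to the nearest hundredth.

Without the quota, 224 - 3Q = 3 + 1.5Q gives Q* = 49.1111.
At Q = 44 the demand price is 224 - 3(44) = 92 and the supply price is 3 + 1.5(44) = 69.
DWL = (1/2)(gap between curves at 44) x (Q* - 44) = (1/2)(23)(5.1111) = 58.7778.

58.78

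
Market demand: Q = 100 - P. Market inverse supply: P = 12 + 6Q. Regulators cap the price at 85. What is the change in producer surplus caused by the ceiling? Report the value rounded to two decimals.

Rewriting demand in inverse form: P = 100 - Q.
Without the control, 100 - Q = 12 + 6Q so Q* = 12.5714 and P* = 87.4286.
At the ceiling price 85, quantity supplied is (85 - 12)/6 = 12.1667; supply is the short side, so Q = 12.1667 trades at P = 85.
PS goes from (1/2)(12.5714)(75.4286) = 474.1224 to 444.0833 (computed as (85 - 12)(12.1667) - (1/2)(6)(12.1667)^2), a change of -30.0391.

-30.04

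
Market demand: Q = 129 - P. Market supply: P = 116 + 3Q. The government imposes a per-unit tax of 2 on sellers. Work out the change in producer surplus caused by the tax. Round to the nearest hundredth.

Rewriting demand in inverse form: P = 129 - Q.
Without the tax, 129 - Q = 116 + 3Q so Q* = 3.25 and P* = 125.75.
With the tax, sellers need 2 more per unit: 129 - Q = 116 + 3Q + 2, so Q_t = 2.75. Buyers pay P_b = 126.25; sellers receive P_s = P_b - 2 = 124.25.
Producers lose the trapezoid between P_s and P* out to Q_t plus the triangle from Q_t to Q*: change in PS = 11.3438 - 15.8438 = -4.5.

-4.50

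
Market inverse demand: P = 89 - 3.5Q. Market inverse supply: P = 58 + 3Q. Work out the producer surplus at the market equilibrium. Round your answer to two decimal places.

34.12

Equilibrium: 89 - 3.5Q = 58 + 3Q, so Q* = 4.7692 and P* = 72.3077.
Producer surplus is the triangle above supply below P*: (1/2)(4.7692)(72.3077 - 58) = (1/2)(4.7692)(14.3077) = 34.1183.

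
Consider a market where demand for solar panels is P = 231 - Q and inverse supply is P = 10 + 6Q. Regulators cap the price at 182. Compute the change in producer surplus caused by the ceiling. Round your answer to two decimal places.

-524.93

Free-market equilibrium: 231 - Q = 10 + 6Q gives Q* = 31.5714, P* = 199.4286.
At P = 182, sellers supply (182 - 10)/6 = 28.6667 while buyers want more, so the quantity traded is 28.6667 at price 182.
PS goes from (1/2)(31.5714)(189.4286) = 2990.2653 to 2465.3333 (computed as (182 - 10)(28.6667) - (1/2)(6)(28.6667)^2), a change of -524.932.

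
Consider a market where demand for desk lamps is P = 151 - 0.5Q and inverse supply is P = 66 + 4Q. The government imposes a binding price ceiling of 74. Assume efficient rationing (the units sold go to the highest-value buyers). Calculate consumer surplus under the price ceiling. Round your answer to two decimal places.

Without the control, 151 - 0.5Q = 66 + 4Q so Q* = 18.8889 and P* = 141.5556.
At the ceiling price 74, quantity supplied is (74 - 66)/4 = 2; supply is the short side, so Q = 2 trades at P = 74.
The demand price at Q = 2 is 150. CS is the trapezoid between demand and 74 over [0, 2]: (1/2)[(151 - 74) + (150 - 74)](2) = 153.

153.00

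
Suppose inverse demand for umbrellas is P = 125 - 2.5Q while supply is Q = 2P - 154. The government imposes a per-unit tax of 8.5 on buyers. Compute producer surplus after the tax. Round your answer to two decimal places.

Rewriting supply in inverse form: P = 77 + 0.5Q.
Without the tax, 125 - 2.5Q = 77 + 0.5Q so Q* = 16 and P* = 85.
With the tax, buyers' net willingness to pay falls by 8.5: (125 - 8.5) - 2.5Q = 77 + 0.5Q, so Q_t = 13.1667. Buyers pay P_b = 92.0833; sellers receive P_s = P_b - 8.5 = 83.5833.
Producer surplus is the triangle above supply below P_s: (1/2)(13.1667)(83.5833 - 77) = 43.3403.

43.34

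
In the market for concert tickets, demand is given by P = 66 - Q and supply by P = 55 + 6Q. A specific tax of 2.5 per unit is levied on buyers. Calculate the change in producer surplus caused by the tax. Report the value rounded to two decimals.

-2.98

Without the tax, 66 - Q = 55 + 6Q so Q* = 1.5714 and P* = 64.4286.
With the tax, buyers' net willingness to pay falls by 2.5: (66 - 2.5) - Q = 55 + 6Q, so Q_t = 1.2143. Buyers pay P_b = 64.7857; sellers receive P_s = P_b - 2.5 = 62.2857.
PS falls from (1/2)(1.5714)(9.4286) = 7.4082 to (1/2)(1.2143)(7.2857) = 4.4235, a change of -2.9847.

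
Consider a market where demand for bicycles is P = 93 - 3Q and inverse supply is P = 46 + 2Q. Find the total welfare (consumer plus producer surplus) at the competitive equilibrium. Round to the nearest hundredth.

220.90

Setting demand equal to supply, 47 = 5Q, so Q* = 9.4 and P* = 64.8.
CS = (1/2)(9.4)(28.2) = 132.54 and PS = (1/2)(9.4)(18.8) = 88.36, so total surplus = 220.9.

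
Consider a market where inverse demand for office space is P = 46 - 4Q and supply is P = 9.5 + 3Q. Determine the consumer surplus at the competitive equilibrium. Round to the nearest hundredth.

54.38

Equilibrium: 46 - 4Q = 9.5 + 3Q, so Q* = 5.2143 and P* = 25.1429.
Consumer surplus is the triangle under demand above P*: (1/2)(5.2143)(46 - 25.1429) = (1/2)(5.2143)(20.8571) = 54.3776.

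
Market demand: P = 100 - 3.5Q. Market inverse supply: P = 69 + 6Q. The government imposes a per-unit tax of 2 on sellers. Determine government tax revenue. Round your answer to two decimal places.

Without the tax, 100 - 3.5Q = 69 + 6Q so Q* = 3.2632 and P* = 88.5789.
A tax on sellers shifts supply up by 2: 100 - 3.5Q = 69 + 6Q + 2, so Q_t = 3.0526. Buyers pay P_b = 89.3158; sellers receive P_s = P_b - 2 = 87.3158.
Revenue is the tax times quantity traded: 2 x 3.0526 = 6.1053.

6.11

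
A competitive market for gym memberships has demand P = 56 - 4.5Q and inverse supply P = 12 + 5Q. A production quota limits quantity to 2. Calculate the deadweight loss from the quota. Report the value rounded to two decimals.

32.89

Without the quota, 56 - 4.5Q = 12 + 5Q gives Q* = 4.6316.
At Q = 2 the demand price is 56 - 4.5(2) = 47 and the supply price is 12 + 5(2) = 22.
Deadweight loss is the triangle between the curves from 2 to 4.6316: (1/2)(47 - 22)(4.6316 - 2) = 32.8947.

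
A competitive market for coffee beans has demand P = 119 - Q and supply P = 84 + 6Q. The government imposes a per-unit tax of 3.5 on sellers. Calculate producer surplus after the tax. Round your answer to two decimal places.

Without the tax, 119 - Q = 84 + 6Q so Q* = 5 and P* = 114.
With the tax, sellers need 3.5 more per unit: 119 - Q = 84 + 6Q + 3.5, so Q_t = 4.5. Buyers pay P_b = 114.5; sellers receive P_s = P_b - 3.5 = 111.
PS = (1/2)(Q_t)(P_s - 84) = (1/2)(4.5)(27) = 60.75.

60.75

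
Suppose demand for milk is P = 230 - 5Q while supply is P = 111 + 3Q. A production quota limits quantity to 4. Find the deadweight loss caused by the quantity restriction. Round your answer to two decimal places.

Unrestricted equilibrium: Q* = (230 - 111)/(5 + 3) = 14.875.
At Q = 4 the demand price is 230 - 5(4) = 210 and the supply price is 111 + 3(4) = 123.
DWL = (1/2)(gap between curves at 4) x (Q* - 4) = (1/2)(87)(10.875) = 473.0625.

473.06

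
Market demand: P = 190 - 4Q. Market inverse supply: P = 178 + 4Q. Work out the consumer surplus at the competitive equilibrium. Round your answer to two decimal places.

Setting demand equal to supply, 12 = 8Q, so Q* = 1.5 and P* = 184.
The demand choke price is 190, so CS = (1/2)(Q*)(190 - P*) = (1/2)(1.5)(6) = 4.5.

4.50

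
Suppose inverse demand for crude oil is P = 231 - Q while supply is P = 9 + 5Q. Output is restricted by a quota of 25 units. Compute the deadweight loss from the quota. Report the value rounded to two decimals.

432.00

Unrestricted equilibrium: Q* = (231 - 9)/(1 + 5) = 37.
At Q = 25 the demand price is 231 - (25) = 206 and the supply price is 9 + 5(25) = 134.
Deadweight loss is the triangle between the curves from 25 to 37: (1/2)(206 - 134)(37 - 25) = 432.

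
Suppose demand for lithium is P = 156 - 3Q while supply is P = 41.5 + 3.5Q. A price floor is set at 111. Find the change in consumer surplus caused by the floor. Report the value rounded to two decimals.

Free-market equilibrium: 156 - 3Q = 41.5 + 3.5Q gives Q* = 17.6154, P* = 103.1538.
At P = 111, buyers demand (156 - 111)/3 = 15 while sellers would supply more, so the quantity traded is 15 at price 111.
CS goes from (1/2)(17.6154)(52.8462) = 465.4527 to 337.5 (computed as (156 - 111)(15) - (1/2)(3)(15)^2), a change of -127.9527.

-127.95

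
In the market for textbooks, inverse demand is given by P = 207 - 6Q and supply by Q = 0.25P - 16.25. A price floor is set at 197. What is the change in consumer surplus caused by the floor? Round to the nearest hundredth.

-596.59

Rewriting supply in inverse form: P = 65 + 4Q.
Free-market equilibrium: 207 - 6Q = 65 + 4Q gives Q* = 14.2, P* = 121.8.
At the floor price 197, quantity demanded is (207 - 197)/6 = 1.6667; demand is the short side, so Q = 1.6667 trades at P = 197.
CS goes from (1/2)(14.2)(85.2) = 604.92 to 8.3333 (computed as (207 - 197)(1.6667) - (1/2)(6)(1.6667)^2), a change of -596.5867.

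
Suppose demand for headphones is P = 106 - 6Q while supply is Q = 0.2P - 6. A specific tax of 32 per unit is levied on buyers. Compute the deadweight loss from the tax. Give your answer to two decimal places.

Rewriting supply in inverse form: P = 30 + 5Q.
Without the tax, 106 - 6Q = 30 + 5Q so Q* = 6.9091 and P* = 64.5455.
A tax on buyers shifts demand down by 32: (106 - 32) - 6Q = 30 + 5Q, so Q_t = 4. Buyers pay P_b = 82; sellers receive P_s = P_b - 32 = 50.
The welfare triangle lost has base Q* - Q_t = 2.9091 and height t = 32, so DWL = (1/2)(2.9091)(32) = 46.5455.

46.55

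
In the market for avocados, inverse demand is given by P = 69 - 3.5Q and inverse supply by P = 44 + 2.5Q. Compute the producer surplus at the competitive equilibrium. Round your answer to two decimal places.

Set 69 - 3.5Q = 44 + 2.5Q, which gives 25 = 6Q, so Q* = 4.1667 and P* = 69 - 3.5(4.1667) = 54.4167.
Producer surplus is the triangle above supply below P*: (1/2)(4.1667)(54.4167 - 44) = (1/2)(4.1667)(10.4167) = 21.7014.

21.70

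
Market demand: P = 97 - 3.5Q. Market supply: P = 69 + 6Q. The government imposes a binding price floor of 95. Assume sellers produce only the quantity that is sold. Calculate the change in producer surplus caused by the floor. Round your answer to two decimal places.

-12.18

Free-market equilibrium: 97 - 3.5Q = 69 + 6Q gives Q* = 2.9474, P* = 86.6842.
At P = 95, buyers demand (97 - 95)/3.5 = 0.5714 while sellers would supply more, so the quantity traded is 0.5714 at price 95.
PS goes from (1/2)(2.9474)(17.6842) = 26.0609 to 13.8776 (computed as (95 - 69)(0.5714) - (1/2)(6)(0.5714)^2), a change of -12.1834.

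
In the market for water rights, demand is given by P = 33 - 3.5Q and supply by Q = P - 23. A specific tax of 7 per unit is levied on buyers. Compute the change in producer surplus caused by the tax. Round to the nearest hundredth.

Rewriting supply in inverse form: P = 23 + Q.
Without the tax, 33 - 3.5Q = 23 + Q so Q* = 2.2222 and P* = 25.2222.
A tax on buyers shifts demand down by 7: (33 - 7) - 3.5Q = 23 + Q, so Q_t = 0.6667. Buyers pay P_b = 30.6667; sellers receive P_s = P_b - 7 = 23.6667.
Producers lose the trapezoid between P_s and P* out to Q_t plus the triangle from Q_t to Q*: change in PS = 0.2222 - 2.4691 = -2.2469.

-2.25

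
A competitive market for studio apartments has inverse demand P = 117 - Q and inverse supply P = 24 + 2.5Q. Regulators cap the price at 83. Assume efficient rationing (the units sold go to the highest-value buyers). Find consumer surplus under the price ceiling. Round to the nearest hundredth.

523.92

Without the control, 117 - Q = 24 + 2.5Q so Q* = 26.5714 and P* = 90.4286.
At the ceiling price 83, quantity supplied is (83 - 24)/2.5 = 23.6; supply is the short side, so Q = 23.6 trades at P = 83.
The demand price at Q = 23.6 is 93.4. CS is the trapezoid between demand and 83 over [0, 23.6]: (1/2)[(117 - 83) + (93.4 - 83)](23.6) = 523.92.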